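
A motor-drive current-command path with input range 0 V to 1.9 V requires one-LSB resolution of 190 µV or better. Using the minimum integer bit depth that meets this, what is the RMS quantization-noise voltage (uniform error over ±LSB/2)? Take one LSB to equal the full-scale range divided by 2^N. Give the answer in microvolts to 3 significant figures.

Span = 1.9 V.
Levels needed ≥ 1.9/190 µV = 10000. 2^14 = 16384 suffices, so N_min = 14.
Step size = 1.9/16384 V = 115.97 µV.
σ_q = LSB/√12 = 115.97 µV/3.4641 = 33.5 µV.

33.5 µV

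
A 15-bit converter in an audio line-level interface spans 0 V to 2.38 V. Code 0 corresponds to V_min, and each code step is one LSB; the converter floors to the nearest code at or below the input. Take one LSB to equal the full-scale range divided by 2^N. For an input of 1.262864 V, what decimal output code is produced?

17387

Full-scale range = 2.38 V. LSB = 2.38 V / 2^15 ≈ 72.63 µV.
code = ⌊(V_in − V_min)/LSB⌋ = ⌊(V_in − V_min) × 2^15 / range⌋
     = ⌊(1.262864 − (0)) × 32768 / 2.38⌋ = ⌊1.262864 × 32768/2.38⌋
     = ⌊17387.196⌋ = 17387.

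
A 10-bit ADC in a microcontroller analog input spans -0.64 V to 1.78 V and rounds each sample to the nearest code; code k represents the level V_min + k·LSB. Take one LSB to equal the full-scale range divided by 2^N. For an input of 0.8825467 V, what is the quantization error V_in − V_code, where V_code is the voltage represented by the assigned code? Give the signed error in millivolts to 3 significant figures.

The full-scale span is 1.78 − (-0.64) = 2.42 V. LSB = 2.42 V / 2^10 ≈ 2.363 mV.
(0.8825467 − (-0.64)) / LSB = 1.5225467 × 1024/2.42 = 644.2512. Nearest integer: k = 644.
Reconstructed level: -0.64 + 644 × 2.42/1024 V = 0.8819531250 V.
e = 0.8825467 − (0.8819531250) = +0.594 mV.

+0.594 mV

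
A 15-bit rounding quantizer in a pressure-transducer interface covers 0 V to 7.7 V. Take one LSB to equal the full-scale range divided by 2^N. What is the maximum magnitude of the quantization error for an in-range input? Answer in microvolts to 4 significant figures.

117.5 µV

Span = 7.7 V.
LSB = 7.7 V / 2^15 = 234.985 µV.
A rounding quantizer has |error| ≤ LSB/2 = 117.5 µV.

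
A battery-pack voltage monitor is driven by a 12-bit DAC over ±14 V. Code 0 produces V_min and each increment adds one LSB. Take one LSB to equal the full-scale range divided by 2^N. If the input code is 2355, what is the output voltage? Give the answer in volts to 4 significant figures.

Full-scale range = 14 V − (-14 V) = 28 V. LSB = 28 V / 2^12.
V_out = -14 + 2355 × (28/4096) V
      = -14 V + 16.0986 V = 2.09863 V.

2.099 V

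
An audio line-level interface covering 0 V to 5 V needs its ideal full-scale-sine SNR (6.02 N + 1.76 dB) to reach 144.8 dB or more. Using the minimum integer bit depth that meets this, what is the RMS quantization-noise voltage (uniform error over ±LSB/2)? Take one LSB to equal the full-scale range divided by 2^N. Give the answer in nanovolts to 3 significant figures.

86.0 nV

Full-scale range = 5 V.
Solving 6.02 N ≥ 144.8 − 1.76: N ≥ 23.761. Round up → N = 24.
LSB = 5 V ÷ 2^24 = 5/16777216 V = 298.02 nV.
V_rms = LSB/√12 = 86.0 nV.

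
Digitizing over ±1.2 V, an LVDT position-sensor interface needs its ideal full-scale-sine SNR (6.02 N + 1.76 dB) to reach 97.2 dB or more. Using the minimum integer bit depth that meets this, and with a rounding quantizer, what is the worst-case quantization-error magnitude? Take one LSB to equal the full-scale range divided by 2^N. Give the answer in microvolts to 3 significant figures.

Span: 1.2 V − (-1.2 V) = 2.4 V.
6.02 N + 1.76 ≥ 97.2 gives N ≥ 15.854, so the minimum integer is 16.
One LSB is 2.4 V / 65536 = 36.621 µV.
|e|_max = LSB/2 = 18.3 µV.

18.3 µV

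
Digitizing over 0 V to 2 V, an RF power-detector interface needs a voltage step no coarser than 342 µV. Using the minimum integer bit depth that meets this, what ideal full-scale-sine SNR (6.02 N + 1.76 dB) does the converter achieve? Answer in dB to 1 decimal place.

80.0 dB

Full-scale range = 2 V.
Need 2^N ≥ 2 V / 342 µV = 5848 → N_min = 13.
SNR = 6.02 × 13 + 1.76 = 80.02 dB.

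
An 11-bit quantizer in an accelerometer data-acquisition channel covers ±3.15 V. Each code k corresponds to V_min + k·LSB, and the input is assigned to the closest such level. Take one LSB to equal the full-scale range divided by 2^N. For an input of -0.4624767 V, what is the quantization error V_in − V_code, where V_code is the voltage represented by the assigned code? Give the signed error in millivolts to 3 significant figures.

Full-scale range = 3.15 V − (-3.15 V) = 6.3 V. LSB = 6.3 V / 2^11 ≈ 3.076 mV.
(-0.4624767 − (-3.15)) / LSB = 2.6875233 × 2048/6.3 = 873.6584. Nearest integer: k = 874.
Reconstructed level: -3.15 + 874 × 6.3/2048 V = -0.4614257813 V.
e = -0.4624767 − (-0.4614257813) = −1.05 mV.

−1.05 mV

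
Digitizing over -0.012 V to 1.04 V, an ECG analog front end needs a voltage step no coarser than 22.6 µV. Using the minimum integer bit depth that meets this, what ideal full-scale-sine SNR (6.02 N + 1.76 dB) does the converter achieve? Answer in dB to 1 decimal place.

98.1 dB

Range = 1.04 − (-0.012) = 1.052 V.
Levels needed ≥ 1.052/22.6 µV = 46550. 2^16 = 65536 suffices, so N_min = 16.
SNR = 6.02 × 16 + 1.76 = 98.08 dB.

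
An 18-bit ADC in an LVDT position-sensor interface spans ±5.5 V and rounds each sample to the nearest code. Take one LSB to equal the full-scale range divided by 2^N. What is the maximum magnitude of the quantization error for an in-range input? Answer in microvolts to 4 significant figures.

20.98 µV

Range = 5.5 − (-5.5) = 11 V.
LSB = 11 V / 2^18 = 41.9617 µV.
|e|_max = LSB/2 = 20.98 µV.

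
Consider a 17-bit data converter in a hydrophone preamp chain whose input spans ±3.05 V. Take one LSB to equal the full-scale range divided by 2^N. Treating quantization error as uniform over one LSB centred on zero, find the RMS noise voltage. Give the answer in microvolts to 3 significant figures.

13.4 µV

The full-scale span is 3.05 − (-3.05) = 6.1 V.
LSB = 6.1 V / 2^17 = 46.539 µV.
σ_q = LSB/√12 = 46.539 µV/3.4641 = 13.4 µV.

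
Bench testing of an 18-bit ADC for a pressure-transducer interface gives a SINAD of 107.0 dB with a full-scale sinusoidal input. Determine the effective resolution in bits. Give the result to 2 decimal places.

(107.0 − 1.76) / 6.02 = 105.24/6.02 = 17.4817 effective bits.

17.48 bits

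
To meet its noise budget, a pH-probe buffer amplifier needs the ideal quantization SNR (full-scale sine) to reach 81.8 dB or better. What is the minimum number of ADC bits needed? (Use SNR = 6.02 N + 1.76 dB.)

Solving 6.02 N ≥ 81.8 − 1.76: N ≥ 13.296. Round up → N = 14.

14 bits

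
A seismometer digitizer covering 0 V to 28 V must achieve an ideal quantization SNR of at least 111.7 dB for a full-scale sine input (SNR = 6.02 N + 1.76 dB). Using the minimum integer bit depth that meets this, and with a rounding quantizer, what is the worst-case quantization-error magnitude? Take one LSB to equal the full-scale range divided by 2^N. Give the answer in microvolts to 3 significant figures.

26.7 µV

Range is 28 V.
Solving 6.02 N ≥ 111.7 − 1.76: N ≥ 18.262. Round up → N = 19.
One LSB is 28 V / 524288 = 53.406 µV.
Max error for round-to-nearest is LSB/2 = 26.7 µV.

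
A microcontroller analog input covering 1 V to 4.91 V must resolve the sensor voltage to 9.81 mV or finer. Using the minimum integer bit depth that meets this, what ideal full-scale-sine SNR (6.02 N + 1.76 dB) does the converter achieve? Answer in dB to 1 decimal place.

Full-scale range = 4.91 V − (1 V) = 3.91 V.
3.91 V / 9.81 mV = 398.6. Since 2^8 = 256 and 2^9 = 512, N = 9.
Ideal SNR at N = 9: 6.02·9 + 1.76 = 55.9 dB.

55.9 dB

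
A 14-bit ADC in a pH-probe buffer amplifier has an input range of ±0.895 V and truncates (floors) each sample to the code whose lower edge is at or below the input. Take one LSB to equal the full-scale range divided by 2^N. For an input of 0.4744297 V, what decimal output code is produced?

12534

Span: 0.895 V − (-0.895 V) = 1.79 V. LSB = 1.79 V / 2^14 ≈ 109.3 µV.
code = ⌊(V_in − V_min)/LSB⌋ = ⌊(V_in − V_min) × 2^14 / range⌋
     = ⌊(0.4744297 − (-0.895)) × 16384 / 1.79⌋ = ⌊1.3694297 × 16384/1.79⌋
     = ⌊12534.489⌋ = 12534.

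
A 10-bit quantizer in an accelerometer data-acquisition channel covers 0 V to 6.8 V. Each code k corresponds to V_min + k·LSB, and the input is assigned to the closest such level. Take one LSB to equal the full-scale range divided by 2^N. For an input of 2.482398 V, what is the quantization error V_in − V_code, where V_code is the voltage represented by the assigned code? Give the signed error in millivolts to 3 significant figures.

−1.20 mV

Range is 6.8 V. LSB = 6.8 V / 2^10 ≈ 6.641 mV.
(2.482398 − (0)) / LSB = 2.482398 × 1024/6.8 = 373.8199. Nearest integer: k = 374.
V_code = V_min + k × range/2^10 = 0 + 374 × 6.8/1024 = 2.483593750 V.
e = 2.482398 − (2.483593750) = −1.20 mV.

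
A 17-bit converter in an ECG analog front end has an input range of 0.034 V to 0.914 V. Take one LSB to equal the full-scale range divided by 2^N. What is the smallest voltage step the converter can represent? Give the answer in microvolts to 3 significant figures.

6.71 µV

The full-scale span is 0.914 − (0.034) = 0.88 V.
There are 2^17 = 131072 steps.
One LSB is 0.88 V / 131072 = 6.71 µV.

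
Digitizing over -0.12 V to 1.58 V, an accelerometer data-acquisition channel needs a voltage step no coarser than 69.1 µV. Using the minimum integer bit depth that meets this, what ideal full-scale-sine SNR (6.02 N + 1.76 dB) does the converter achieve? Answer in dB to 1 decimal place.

92.1 dB

The full-scale span is 1.58 − (-0.12) = 1.7 V.
Required number of levels: 1.7/69.1 µV = 24602; smallest N with 2^N ≥ that is 15.
6.02(15) + 1.76 = 92.06 dB.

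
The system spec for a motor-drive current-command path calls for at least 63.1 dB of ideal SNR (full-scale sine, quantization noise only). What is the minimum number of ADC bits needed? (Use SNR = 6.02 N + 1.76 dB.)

Solving 6.02 N ≥ 63.1 − 1.76: N ≥ 10.189. Round up → N = 11.

11 bits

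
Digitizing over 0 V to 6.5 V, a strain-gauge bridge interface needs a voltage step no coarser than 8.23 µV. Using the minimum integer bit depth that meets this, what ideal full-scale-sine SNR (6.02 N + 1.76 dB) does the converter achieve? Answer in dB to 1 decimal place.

122.2 dB

Range is 6.5 V.
Required number of levels: 6.5/8.23 µV = 789790; smallest N with 2^N ≥ that is 20.
Ideal SNR at N = 20: 6.02·20 + 1.76 = 122.2 dB.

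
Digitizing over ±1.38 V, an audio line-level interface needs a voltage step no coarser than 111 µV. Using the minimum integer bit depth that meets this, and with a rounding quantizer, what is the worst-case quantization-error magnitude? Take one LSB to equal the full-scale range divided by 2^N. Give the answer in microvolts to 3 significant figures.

Span: 1.38 V − (-1.38 V) = 2.76 V.
Need 2^N ≥ 2.76 V / 111 µV = 24860 → N_min = 15.
LSB = 2.76 V / 2^15 = 84.229 µV.
Half an LSB is 42.1 µV.

42.1 µV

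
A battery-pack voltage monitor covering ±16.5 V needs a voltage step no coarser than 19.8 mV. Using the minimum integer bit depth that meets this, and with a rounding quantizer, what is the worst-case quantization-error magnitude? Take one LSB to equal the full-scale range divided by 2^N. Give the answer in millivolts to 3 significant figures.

Span: 16.5 V − (-16.5 V) = 33 V.
Levels needed ≥ 33/19.8 mV = 1667. 2^11 = 2048 suffices, so N_min = 11.
LSB = 33 V / 2^11 = 16.113 mV.
Half an LSB is 8.06 mV.

8.06 mV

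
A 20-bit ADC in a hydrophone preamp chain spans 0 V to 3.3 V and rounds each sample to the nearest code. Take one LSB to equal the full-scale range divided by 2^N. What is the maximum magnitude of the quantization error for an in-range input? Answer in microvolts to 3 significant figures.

1.57 µV

Full-scale range = 3.3 V.
One LSB is 3.3 V / 1048576 = 3.1471 µV.
A rounding quantizer has |error| ≤ LSB/2 = 1.57 µV.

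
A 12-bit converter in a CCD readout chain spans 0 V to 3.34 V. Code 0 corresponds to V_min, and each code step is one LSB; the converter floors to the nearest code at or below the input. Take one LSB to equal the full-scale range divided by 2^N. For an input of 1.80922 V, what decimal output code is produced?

Full-scale range = 3.34 V. LSB = 3.34 V / 2^12 ≈ 0.8154 mV.
(V_in − V_min) × 2^12/range = (1.80922 − (0)) × 4096/3.34 = 2218.732.
Floor → code = 2218.

2218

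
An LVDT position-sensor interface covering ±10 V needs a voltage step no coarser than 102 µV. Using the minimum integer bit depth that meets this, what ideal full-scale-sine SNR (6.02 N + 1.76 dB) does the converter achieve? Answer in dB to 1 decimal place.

110.1 dB

The full-scale span is 10 − (-10) = 20 V.
Required number of levels: 20/102 µV = 196080; smallest N with 2^N ≥ that is 18.
6.02(18) + 1.76 = 110.12 dB.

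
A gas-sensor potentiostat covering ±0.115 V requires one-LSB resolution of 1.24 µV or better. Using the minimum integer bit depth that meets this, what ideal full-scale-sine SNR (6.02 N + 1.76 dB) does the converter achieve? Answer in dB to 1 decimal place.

Range = 0.115 − (-0.115) = 0.23 V.
Levels needed ≥ 0.23/1.24 µV = 185500. 2^18 = 262144 suffices, so N_min = 18.
6.02(18) + 1.76 = 110.12 dB.

110.1 dB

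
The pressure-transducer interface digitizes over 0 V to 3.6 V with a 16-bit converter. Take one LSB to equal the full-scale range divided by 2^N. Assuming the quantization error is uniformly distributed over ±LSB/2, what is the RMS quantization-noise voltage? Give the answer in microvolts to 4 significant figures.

Range is 3.6 V.
LSB = 3.6 V ÷ 2^16 = 3.6/65536 V = 54.9316 µV.
V_rms = LSB/√12 = 54.9316 µV / √12 = 15.86 µV.

15.86 µV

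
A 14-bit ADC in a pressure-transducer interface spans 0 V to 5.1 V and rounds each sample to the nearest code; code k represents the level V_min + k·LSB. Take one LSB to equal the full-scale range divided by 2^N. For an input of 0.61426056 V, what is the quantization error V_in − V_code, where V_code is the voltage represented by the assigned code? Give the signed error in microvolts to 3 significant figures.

+107 µV

V_FS = 5.1 V. LSB = 5.1 V / 2^14 ≈ 311.3 µV.
(0.61426056 − (0)) / LSB = 0.61426056 × 16384/5.1 = 1973.3422. Nearest integer: k = 1973.
V_code = V_min + k × range/2^14 = 0 + 1973 × 5.1/16384 = 0.61415405273 V.
V_in − V_code = 0.61426056 − (0.61415405273) = +107 µV.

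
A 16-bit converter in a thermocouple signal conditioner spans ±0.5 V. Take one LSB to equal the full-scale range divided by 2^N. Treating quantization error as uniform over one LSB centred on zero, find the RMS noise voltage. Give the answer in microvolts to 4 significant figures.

Span: 0.5 V − (-0.5 V) = 1 V.
LSB = 1 V ÷ 2^16 = 1/65536 V = 15.2588 µV.
RMS of a uniform error over width LSB is LSB/√12 = 4.405 µV.

4.405 µV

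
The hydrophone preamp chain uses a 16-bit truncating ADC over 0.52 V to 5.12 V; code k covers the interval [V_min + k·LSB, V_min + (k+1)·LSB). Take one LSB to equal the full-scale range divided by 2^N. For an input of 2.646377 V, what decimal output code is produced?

Full-scale range = 5.12 V − (0.52 V) = 4.6 V. LSB = 4.6 V / 2^16 ≈ 70.19 µV.
(V_in − V_min) × 2^16/range = (2.646377 − (0.52)) × 65536/4.6 = 30294.401.
Floor → code = 30294.

30294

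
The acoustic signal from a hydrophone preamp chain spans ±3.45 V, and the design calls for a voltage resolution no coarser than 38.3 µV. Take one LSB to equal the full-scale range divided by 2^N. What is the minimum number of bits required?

Full-scale range = 3.45 V − (-3.45 V) = 6.9 V.
Levels needed ≥ 6.9/38.3 µV = 180200. 2^18 = 262144 suffices, so N_min = 18.

18 bits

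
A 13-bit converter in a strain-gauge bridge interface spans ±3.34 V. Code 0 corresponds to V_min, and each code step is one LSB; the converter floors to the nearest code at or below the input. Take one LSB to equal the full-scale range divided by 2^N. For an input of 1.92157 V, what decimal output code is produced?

6452

Range = 3.34 − (-3.34) = 6.68 V. LSB = 6.68 V / 2^13 ≈ 0.8154 mV.
(V_in − V_min) × 2^13/range = (1.92157 − (-3.34)) × 8192/6.68 = 6452.512.
Floor → code = 6452.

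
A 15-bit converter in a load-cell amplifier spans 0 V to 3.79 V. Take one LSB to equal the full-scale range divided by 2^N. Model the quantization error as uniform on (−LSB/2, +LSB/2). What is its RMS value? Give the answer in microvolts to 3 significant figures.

V_FS = 3.79 V.
LSB = 3.79 V / 2^15 = 115.66 µV.
V_rms = LSB/√12 = 115.66 µV / √12 = 33.4 µV.

33.4 µV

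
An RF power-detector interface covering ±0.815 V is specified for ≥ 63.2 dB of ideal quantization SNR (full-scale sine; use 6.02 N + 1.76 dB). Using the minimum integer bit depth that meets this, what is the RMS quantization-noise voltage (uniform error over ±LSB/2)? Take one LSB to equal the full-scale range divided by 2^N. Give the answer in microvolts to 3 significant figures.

The full-scale span is 0.815 − (-0.815) = 1.63 V.
6.02 N + 1.76 ≥ 63.2 gives N ≥ 10.206, so the minimum integer is 11.
LSB = 1.63 V ÷ 2^11 = 1.63/2048 V = 0.79590 mV.
V_rms = LSB/√12 = 230 µV.

230 µV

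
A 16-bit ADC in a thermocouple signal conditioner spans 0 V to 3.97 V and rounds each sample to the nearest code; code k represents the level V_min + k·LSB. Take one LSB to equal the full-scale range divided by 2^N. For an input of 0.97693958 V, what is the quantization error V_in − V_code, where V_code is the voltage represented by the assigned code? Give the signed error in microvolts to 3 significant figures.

+7.97 µV

Span = 3.97 V. LSB = 3.97 V / 2^16 ≈ 60.58 µV.
Position in LSBs: (0.97693958 − (0)) × 65536/3.97 = 16127.1316; rounding gives k = 16127.
V_code = 0 + (16127/65536) × 3.97 = 0.97693161011 V.
V_in − V_code = 0.97693958 − (0.97693161011) = +7.97 µV.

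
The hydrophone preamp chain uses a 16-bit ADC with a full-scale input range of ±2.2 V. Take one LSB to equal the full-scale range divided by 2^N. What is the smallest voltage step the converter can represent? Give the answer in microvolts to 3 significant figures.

67.1 µV

The full-scale span is 2.2 − (-2.2) = 4.4 V.
Number of codes = 2^16 = 65536.
Step size = 4.4/65536 V = 67.1 µV.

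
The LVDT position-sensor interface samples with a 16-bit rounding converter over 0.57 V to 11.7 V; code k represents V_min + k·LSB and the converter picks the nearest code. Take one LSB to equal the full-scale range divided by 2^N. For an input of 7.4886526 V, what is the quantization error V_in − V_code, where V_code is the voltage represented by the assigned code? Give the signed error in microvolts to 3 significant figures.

The full-scale span is 11.7 − (0.57) = 11.13 V. LSB = 11.13 V / 2^16 ≈ 169.8 µV.
(7.4886526 − (0.57)) / LSB = 6.9186526 × 65536/11.13 = 40738.6179. Nearest integer: k = 40739.
V_code = V_min + k × range/2^16 = 0.57 + 40739 × 11.13/65536 = 7.4887174988 V.
Error = V_in − V_code = 7.4886526 − (7.4887174988) = −64.9 µV.

−64.9 µV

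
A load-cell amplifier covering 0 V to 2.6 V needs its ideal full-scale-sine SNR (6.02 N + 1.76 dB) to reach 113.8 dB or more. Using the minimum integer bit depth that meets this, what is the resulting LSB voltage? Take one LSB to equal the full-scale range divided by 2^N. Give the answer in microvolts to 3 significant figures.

Range is 2.6 V.
Required N = ⌈(113.8 − 1.76)/6.02⌉ = ⌈18.611⌉ = 19.
LSB = 2.6 V / 2^19 = 4.96 µV.

4.96 µV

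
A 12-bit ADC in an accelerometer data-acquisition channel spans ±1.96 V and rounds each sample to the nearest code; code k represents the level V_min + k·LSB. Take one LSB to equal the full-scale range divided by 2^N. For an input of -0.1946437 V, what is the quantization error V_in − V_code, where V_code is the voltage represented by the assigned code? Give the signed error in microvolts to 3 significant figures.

The full-scale span is 1.96 − (-1.96) = 3.92 V. LSB = 3.92 V / 2^12 ≈ 0.9570 mV.
(-0.1946437 − (-1.96)) / LSB = 1.7653563 × 4096/3.92 = 1844.6172. Nearest integer: k = 1845.
V_code = V_min + k × range/2^12 = -1.96 + 1845 × 3.92/4096 = -0.1942773438 V.
e = -0.1946437 − (-0.1942773438) = −366 µV.

−366 µV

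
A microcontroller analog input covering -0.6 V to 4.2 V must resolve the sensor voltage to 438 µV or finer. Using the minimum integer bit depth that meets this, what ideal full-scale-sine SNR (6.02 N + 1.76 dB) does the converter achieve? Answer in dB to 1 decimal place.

86.0 dB

Span: 4.2 V − (-0.6 V) = 4.8 V.
Need 2^N ≥ 4.8 V / 438 µV = 10960 → N_min = 14.
6.02(14) + 1.76 = 86.04 dB.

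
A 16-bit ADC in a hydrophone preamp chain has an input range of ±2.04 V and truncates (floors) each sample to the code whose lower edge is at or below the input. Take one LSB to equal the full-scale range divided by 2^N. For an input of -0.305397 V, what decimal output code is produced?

27862

Span: 2.04 V − (-2.04 V) = 4.08 V. LSB = 4.08 V / 2^16 ≈ 62.26 µV.
code = ⌊(V_in − V_min)/LSB⌋ = ⌊(V_in − V_min) × 2^16 / range⌋
     = ⌊(-0.305397 − (-2.04)) × 65536 / 4.08⌋ = ⌊1.734603 × 65536/4.08⌋
     = ⌊27862.486⌋ = 27862.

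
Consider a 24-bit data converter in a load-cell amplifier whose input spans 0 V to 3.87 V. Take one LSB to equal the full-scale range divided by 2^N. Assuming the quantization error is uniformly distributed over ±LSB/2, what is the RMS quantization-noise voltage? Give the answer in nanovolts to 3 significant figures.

Range is 3.87 V.
One LSB is 3.87 V / 16777216 = 230.67 nV.
For a uniform distribution on [−LSB/2, +LSB/2], V_rms = LSB/√12 = 230.67 nV/3.4641 = 66.6 nV.

66.6 nV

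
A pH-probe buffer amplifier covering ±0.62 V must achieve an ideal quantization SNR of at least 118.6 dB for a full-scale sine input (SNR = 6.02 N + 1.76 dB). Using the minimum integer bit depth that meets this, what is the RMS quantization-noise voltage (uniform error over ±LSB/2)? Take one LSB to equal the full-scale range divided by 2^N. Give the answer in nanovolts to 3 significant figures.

341 nV

Span: 0.62 V − (-0.62 V) = 1.24 V.
6.02 N + 1.76 ≥ 118.6 gives N ≥ 19.409, so the minimum integer is 20.
Step size = 1.24/1048576 V = 1.1826 µV.
V_rms = LSB/√12 = 341 nV.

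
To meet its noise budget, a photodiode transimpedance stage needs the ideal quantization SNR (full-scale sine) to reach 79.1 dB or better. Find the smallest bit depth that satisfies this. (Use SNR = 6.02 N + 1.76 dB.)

13 bits

Solving 6.02 N ≥ 79.1 − 1.76: N ≥ 12.847. Round up → N = 13.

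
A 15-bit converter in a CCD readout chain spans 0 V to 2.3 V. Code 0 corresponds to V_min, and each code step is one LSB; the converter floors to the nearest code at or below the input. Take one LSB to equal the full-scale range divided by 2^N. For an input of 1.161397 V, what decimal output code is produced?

Range is 2.3 V. LSB = 2.3 V / 2^15 ≈ 70.19 µV.
V_in − V_min = 1.161397 − (0) = 1.161397 V.
Divide by LSB: 1.161397 × 32768/2.3 = 16546.3726.
Truncating gives code 16546.

16546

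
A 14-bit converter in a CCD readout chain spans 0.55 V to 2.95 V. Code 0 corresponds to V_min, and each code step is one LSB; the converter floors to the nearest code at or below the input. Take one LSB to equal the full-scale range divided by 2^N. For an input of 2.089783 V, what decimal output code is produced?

10511

Full-scale range = 2.95 V − (0.55 V) = 2.4 V. LSB = 2.4 V / 2^14 ≈ 146.5 µV.
code = ⌊(V_in − V_min)/LSB⌋ = ⌊(V_in − V_min) × 2^14 / range⌋
     = ⌊(2.089783 − (0.55)) × 16384 / 2.4⌋ = ⌊1.539783 × 16384/2.4⌋
     = ⌊10511.585⌋ = 10511.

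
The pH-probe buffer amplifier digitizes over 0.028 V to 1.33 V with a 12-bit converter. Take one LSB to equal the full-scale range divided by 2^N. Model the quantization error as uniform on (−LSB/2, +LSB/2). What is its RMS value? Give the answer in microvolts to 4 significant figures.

91.76 µV

The full-scale span is 1.33 − (0.028) = 1.302 V.
LSB = 1.302 V / 2^12 = 317.871 µV.
V_rms = LSB/√12 = 317.871 µV / √12 = 91.76 µV.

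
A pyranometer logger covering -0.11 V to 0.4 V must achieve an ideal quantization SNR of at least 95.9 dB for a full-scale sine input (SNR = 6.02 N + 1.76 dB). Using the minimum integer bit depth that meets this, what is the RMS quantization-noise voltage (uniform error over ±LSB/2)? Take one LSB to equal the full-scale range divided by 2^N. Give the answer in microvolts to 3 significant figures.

2.25 µV

Range = 0.4 − (-0.11) = 0.51 V.
6.02 N + 1.76 ≥ 95.9 gives N ≥ 15.638, so the minimum integer is 16.
LSB = 0.51 V ÷ 2^16 = 0.51/65536 V = 7.7820 µV.
σ_q = LSB/√12 = 7.7820 µV/3.4641 = 2.25 µV.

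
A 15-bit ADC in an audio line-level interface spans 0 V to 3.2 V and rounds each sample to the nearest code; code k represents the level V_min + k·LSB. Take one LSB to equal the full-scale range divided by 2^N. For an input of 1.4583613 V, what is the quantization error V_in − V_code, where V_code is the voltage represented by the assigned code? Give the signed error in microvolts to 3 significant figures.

−37.1 µV

Full-scale range = 3.2 V. LSB = 3.2 V / 2^15 ≈ 97.66 µV.
Position in LSBs: (1.4583613 − (0)) × 32768/3.2 = 14933.6197; rounding gives k = 14934.
V_code = V_min + k × range/2^15 = 0 + 14934 × 3.2/32768 = 1.4583984375 V.
Error = V_in − V_code = 1.4583613 − (1.4583984375) = −37.1 µV.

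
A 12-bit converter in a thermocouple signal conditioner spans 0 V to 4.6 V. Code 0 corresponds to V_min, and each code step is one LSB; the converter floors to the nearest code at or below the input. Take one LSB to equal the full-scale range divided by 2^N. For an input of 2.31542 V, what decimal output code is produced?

Span = 4.6 V. LSB = 4.6 V / 2^12 ≈ 1.123 mV.
V_in − V_min = 2.31542 − (0) = 2.31542 V.
Divide by LSB: 2.31542 × 4096/4.6 = 2061.7305.
Truncating gives code 2061.

2061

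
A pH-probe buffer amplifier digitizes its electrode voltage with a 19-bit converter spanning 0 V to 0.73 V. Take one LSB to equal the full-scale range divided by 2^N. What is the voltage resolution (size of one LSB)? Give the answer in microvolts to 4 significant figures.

Span = 0.73 V.
Number of codes = 2^19 = 524288.
Step size = 0.73/524288 V = 1.392 µV.

1.392 µV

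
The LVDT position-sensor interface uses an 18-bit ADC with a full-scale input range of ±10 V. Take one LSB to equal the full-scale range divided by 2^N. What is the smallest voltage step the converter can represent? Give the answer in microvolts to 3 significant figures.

76.3 µV

Range = 10 − (-10) = 20 V.
Number of codes = 2^18 = 262144.
LSB = 20 V / 2^18 = 76.3 µV.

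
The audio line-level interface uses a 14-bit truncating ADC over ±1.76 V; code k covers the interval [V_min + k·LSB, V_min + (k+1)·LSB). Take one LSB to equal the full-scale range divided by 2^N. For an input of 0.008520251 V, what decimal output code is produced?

Range = 1.76 − (-1.76) = 3.52 V. LSB = 3.52 V / 2^14 ≈ 214.8 µV.
(V_in − V_min) × 2^14/range = (0.008520251 − (-1.76)) × 16384/3.52 = 8231.658.
Floor → code = 8231.

8231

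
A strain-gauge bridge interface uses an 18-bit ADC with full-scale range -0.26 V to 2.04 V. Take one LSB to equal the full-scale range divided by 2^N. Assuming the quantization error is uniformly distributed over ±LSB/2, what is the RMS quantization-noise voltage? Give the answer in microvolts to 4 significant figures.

2.533 µV

Full-scale range = 2.04 V − (-0.26 V) = 2.3 V.
One LSB is 2.3 V / 262144 = 8.77380 µV.
V_rms = LSB/√12 = 8.77380 µV / √12 = 2.533 µV.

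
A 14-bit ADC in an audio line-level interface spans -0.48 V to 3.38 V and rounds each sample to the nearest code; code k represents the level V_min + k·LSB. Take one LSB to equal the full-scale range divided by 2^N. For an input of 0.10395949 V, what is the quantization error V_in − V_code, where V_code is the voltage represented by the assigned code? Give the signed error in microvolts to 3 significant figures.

−82.3 µV

Span: 3.38 V − (-0.48 V) = 3.86 V. LSB = 3.86 V / 2^14 ≈ 235.6 µV.
(V_in − V_min)/LSB = (0.10395949 − (-0.48)) × 16384/3.86 = 2478.6509 → nearest code k = 2479.
V_code = -0.48 + (2479/16384) × 3.86 = 0.10404174805 V.
V_in − V_code = 0.10395949 − (0.10404174805) = −82.3 µV.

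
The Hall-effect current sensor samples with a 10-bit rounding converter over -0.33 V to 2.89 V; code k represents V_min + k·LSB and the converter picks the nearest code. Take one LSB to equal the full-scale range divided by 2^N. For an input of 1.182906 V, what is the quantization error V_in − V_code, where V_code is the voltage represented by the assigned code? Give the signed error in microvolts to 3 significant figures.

+386 µV

The full-scale span is 2.89 − (-0.33) = 3.22 V. LSB = 3.22 V / 2^10 ≈ 3.145 mV.
(1.182906 − (-0.33)) / LSB = 1.512906 × 1024/3.22 = 481.1229. Nearest integer: k = 481.
V_code = V_min + k × range/2^10 = -0.33 + 481 × 3.22/1024 = 1.182519531 V.
Error = V_in − V_code = 1.182906 − (1.182519531) = +386 µV.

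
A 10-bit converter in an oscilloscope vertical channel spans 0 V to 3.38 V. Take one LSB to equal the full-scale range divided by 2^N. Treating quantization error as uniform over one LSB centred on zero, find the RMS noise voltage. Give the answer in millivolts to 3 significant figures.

Range is 3.38 V.
LSB = 3.38 V ÷ 2^10 = 3.38/1024 V = 3.3008 mV.
For a uniform distribution on [−LSB/2, +LSB/2], V_rms = LSB/√12 = 3.3008 mV/3.4641 = 0.953 mV.

0.953 mV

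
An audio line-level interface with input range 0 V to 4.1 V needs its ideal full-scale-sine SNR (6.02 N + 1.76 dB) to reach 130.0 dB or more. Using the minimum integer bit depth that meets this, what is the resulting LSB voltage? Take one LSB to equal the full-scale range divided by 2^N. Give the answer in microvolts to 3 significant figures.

V_FS = 4.1 V.
6.02 N + 1.76 ≥ 130.0 gives N ≥ 21.302, so the minimum integer is 22.
One LSB is 4.1 V / 4194304 = 0.978 µV.

0.978 µV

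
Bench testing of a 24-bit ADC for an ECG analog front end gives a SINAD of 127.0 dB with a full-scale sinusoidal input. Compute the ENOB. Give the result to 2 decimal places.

ENOB = (SINAD − 1.76) / 6.02 = (127.0 − 1.76) / 6.02 = 125.24 / 6.02 = 20.8040.

20.80 bits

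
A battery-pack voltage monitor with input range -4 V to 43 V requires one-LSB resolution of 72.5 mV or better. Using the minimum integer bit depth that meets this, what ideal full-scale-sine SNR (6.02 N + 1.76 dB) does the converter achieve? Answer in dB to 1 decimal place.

The full-scale span is 43 − (-4) = 47 V.
Levels needed ≥ 47/72.5 mV = 648.3. 2^10 = 1024 suffices, so N_min = 10.
Ideal SNR at N = 10: 6.02·10 + 1.76 = 62.0 dB.

62.0 dB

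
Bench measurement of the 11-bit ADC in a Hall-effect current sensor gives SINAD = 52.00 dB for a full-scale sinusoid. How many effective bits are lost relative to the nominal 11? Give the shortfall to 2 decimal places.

2.65 bits

Effective bits = (52.00 − 1.76)/6.02 = 8.3455.
11 − 8.3455 = 2.65 bits below nominal.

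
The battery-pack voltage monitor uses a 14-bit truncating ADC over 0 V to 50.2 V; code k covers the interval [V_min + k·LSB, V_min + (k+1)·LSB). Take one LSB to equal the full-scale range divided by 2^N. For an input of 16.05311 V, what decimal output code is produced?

5239

Span = 50.2 V. LSB = 50.2 V / 2^14 ≈ 3.064 mV.
(V_in − V_min) × 2^14/range = (16.05311 − (0)) × 16384/50.2 = 5239.326.
Floor → code = 5239.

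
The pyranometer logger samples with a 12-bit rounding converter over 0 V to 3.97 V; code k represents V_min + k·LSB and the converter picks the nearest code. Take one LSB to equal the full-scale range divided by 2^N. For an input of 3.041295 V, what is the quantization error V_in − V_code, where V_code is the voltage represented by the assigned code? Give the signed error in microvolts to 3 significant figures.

Full-scale range = 3.97 V. LSB = 3.97 V / 2^12 ≈ 0.9692 mV.
(3.041295 − (0)) / LSB = 3.041295 × 4096/3.97 = 3137.8197. Nearest integer: k = 3138.
V_code = 0 + (3138/4096) × 3.97 = 3.041469727 V.
e = 3.041295 − (3.041469727) = −175 µV.

−175 µV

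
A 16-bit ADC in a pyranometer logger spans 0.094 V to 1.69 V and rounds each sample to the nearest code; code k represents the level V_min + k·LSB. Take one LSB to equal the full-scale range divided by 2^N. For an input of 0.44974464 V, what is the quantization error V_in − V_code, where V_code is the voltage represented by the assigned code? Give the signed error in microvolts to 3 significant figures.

−4.38 µV

Full-scale range = 1.69 V − (0.094 V) = 1.596 V. LSB = 1.596 V / 2^16 ≈ 24.35 µV.
Position in LSBs: (0.44974464 − (0.094)) × 65536/1.596 = 14607.8200; rounding gives k = 14608.
V_code = V_min + k × range/2^16 = 0.094 + 14608 × 1.596/65536 = 0.44974902344 V.
V_in − V_code = 0.44974464 − (0.44974902344) = −4.38 µV.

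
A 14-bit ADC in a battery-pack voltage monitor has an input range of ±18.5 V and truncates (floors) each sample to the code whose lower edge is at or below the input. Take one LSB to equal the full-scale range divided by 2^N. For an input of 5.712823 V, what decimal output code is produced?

The full-scale span is 18.5 − (-18.5) = 37 V. LSB = 37 V / 2^14 ≈ 2.258 mV.
V_in − V_min = 5.712823 − (-18.5) = 24.212823 V.
Divide by LSB: 24.212823 × 16384/37 = 10721.6998.
Truncating gives code 10721.

10721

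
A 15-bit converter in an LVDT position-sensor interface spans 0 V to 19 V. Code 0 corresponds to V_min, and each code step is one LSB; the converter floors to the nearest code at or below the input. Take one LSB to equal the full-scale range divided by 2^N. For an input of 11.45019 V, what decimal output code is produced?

Range is 19 V. LSB = 19 V / 2^15 ≈ 0.5798 mV.
code = ⌊(V_in − V_min)/LSB⌋ = ⌊(V_in − V_min) × 2^15 / range⌋
     = ⌊(11.45019 − (0)) × 32768 / 19⌋ = ⌊11.45019 × 32768/19⌋
     = ⌊19747.359⌋ = 19747.

19747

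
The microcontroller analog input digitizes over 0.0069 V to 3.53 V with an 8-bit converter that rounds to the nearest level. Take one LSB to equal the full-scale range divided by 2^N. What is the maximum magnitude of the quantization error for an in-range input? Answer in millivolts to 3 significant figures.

6.88 mV

Span: 3.53 V − (0.0069 V) = 3.5231 V.
LSB = 3.5231 V ÷ 2^8 = 3.5231/256 V = 13.762 mV.
|e|_max = LSB/2 = 6.88 mV.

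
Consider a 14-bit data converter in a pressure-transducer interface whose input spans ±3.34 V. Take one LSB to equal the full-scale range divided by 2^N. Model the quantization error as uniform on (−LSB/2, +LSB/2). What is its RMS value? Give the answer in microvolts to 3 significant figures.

The full-scale span is 3.34 − (-3.34) = 6.68 V.
LSB = 6.68 V ÷ 2^14 = 6.68/16384 V = 407.71 µV.
For a uniform distribution on [−LSB/2, +LSB/2], V_rms = LSB/√12 = 407.71 µV/3.4641 = 118 µV.

118 µV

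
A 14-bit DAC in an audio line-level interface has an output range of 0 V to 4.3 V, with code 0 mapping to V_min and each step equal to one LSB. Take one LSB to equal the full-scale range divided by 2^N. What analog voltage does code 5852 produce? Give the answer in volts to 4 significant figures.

Range is 4.3 V. LSB = 4.3 V / 2^14.
Output = V_min + (5852/16384) × range = 0 + 0.357178 × 4.3 V
      = 0 V + 1.53586 V = 1.53586 V.

1.536 V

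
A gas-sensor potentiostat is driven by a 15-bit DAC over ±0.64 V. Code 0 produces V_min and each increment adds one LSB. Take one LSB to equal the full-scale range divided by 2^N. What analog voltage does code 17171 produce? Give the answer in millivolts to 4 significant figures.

30.74 mV

Range = 0.64 − (-0.64) = 1.28 V. LSB = 1.28 V / 2^15.
Output = V_min + (17171/32768) × range = -0.64 + 0.524017 × 1.28 V
      = -0.64 + 0.670742 = 0.0307422 V.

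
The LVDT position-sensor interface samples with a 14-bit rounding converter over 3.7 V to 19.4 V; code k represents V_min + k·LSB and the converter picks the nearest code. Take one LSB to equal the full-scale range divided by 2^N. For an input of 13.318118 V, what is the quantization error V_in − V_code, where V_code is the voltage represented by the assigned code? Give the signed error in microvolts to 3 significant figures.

+143 µV

The full-scale span is 19.4 − (3.7) = 15.7 V. LSB = 15.7 V / 2^14 ≈ 0.9583 mV.
Position in LSBs: (13.318118 − (3.7)) × 16384/15.7 = 10037.1494; rounding gives k = 10037.
V_code = V_min + k × range/2^14 = 3.7 + 10037 × 15.7/16384 = 13.317974854 V.
Error = V_in − V_code = 13.318118 − (13.317974854) = +143 µV.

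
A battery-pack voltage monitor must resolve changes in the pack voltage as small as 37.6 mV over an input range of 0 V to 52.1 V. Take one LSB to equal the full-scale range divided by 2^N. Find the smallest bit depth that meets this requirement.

Range is 52.1 V.
52.1 V / 37.6 mV = 1386. Since 2^10 = 1024 and 2^11 = 2048, N = 11.

11 bits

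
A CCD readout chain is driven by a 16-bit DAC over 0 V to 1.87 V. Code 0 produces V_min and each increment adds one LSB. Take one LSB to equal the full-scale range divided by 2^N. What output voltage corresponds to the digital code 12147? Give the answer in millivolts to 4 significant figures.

346.6 mV

Span = 1.87 V. LSB = 1.87 V / 2^16.
V_out = 0 + 12147 × (1.87/65536) V
      = 0 + 0.346602 = 0.346602 V.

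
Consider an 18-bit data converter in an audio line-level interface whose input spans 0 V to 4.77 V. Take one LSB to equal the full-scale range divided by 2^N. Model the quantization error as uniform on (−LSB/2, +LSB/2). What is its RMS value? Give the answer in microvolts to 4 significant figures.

5.253 µV

V_FS = 4.77 V.
Step size = 4.77/262144 V = 18.1961 µV.
For a uniform distribution on [−LSB/2, +LSB/2], V_rms = LSB/√12 = 18.1961 µV/3.4641 = 5.253 µV.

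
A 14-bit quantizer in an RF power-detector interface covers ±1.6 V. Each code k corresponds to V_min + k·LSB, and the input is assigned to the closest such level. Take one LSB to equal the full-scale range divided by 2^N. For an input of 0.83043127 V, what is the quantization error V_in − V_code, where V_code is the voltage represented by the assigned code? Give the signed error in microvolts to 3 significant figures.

Span: 1.6 V − (-1.6 V) = 3.2 V. LSB = 3.2 V / 2^14 ≈ 195.3 µV.
(V_in − V_min)/LSB = (0.83043127 − (-1.6)) × 16384/3.2 = 12443.8081 → nearest code k = 12444.
Reconstructed level: -1.6 + 12444 × 3.2/16384 V = 0.83046875000 V.
V_in − V_code = 0.83043127 − (0.83046875000) = −37.5 µV.

−37.5 µV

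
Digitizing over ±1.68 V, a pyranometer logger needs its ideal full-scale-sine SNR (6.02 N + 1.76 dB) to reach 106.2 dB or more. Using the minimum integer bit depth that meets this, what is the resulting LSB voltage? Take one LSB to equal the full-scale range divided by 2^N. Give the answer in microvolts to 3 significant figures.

The full-scale span is 1.68 − (-1.68) = 3.36 V.
Solving 6.02 N ≥ 106.2 − 1.76: N ≥ 17.349. Round up → N = 18.
Step size = 3.36/262144 V = 12.8 µV.

12.8 µV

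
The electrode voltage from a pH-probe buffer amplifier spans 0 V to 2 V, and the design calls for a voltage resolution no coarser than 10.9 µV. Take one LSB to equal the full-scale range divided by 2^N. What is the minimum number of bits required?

18 bits

V_FS = 2 V.
Need 2^N ≥ 2 V / 10.9 µV = 183500 → N_min = 18.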